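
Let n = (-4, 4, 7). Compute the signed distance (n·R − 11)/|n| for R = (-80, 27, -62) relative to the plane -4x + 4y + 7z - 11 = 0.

n·R − 11 = -17.
|n| = 9, so the signed distance is -17/9.

-17/9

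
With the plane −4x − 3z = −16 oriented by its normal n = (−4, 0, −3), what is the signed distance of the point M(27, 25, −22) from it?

n·M − (-16) = -26.
|n| = 5, so the signed distance is -26/5.

-26/5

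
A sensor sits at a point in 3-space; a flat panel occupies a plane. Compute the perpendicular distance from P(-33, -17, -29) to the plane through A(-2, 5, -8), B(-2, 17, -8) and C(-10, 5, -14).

9/5

AB = (0, 12, 0) and AC = (-8, 0, -6), so a normal is n = AB × AC = (-72, 0, 96).
n = (-72, 0, 96); n·P − (-624) = 216; |n| = 120; distance = 216/120 = 9/5.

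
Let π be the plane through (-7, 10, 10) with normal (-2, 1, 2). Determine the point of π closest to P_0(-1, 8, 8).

(-5, 10, 12)

The perpendicular from P_0 has direction n = (-2, 1, 2): r = (-1, 8, 8) + t(-2, 1, 2).
Substitute into the plane: n·(P_0 + tn) = 44 gives 26 + 9t = 44, so t = 2.
Foot = (-1, 8, 8) + 2·(-2, 1, 2) = (-5, 10, 12).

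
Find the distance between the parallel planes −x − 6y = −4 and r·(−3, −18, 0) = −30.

6√37/37

Divide the second equation by 3 to match normals: −x − 6y = -10.
With common normal n = (−1, −6, 0) (|n| = √37), the distance is |(-4) − (-10)|/|n| = 6/√37.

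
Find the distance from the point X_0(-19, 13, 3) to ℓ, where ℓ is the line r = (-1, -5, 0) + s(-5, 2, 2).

√129

Direction vector d = (-5, 2, 2).
AP = (-18, 18, 3), and AP × d = (30, 21, 54).
|AP × d|² = 4257 and |d|² = 33, so the distance is √(4257/33) = √129.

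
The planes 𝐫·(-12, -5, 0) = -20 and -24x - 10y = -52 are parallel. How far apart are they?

6/13

Divide the second equation by 2 to match normals: -12x - 5y = -26.
Both planes have normal n = (-12, -5, 0), |n| = 13. Any point on the first plane is at distance |(-26) − (-20)|/|n| = 6/13 from the second.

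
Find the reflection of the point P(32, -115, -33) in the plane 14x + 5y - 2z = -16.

(188/5, -113, -169/5)

n = (14, 5, -2), |n|² = 225, n·P − (-16) = -45, so t = -45/225 = -1/5.
Foot F = P − (-1/5)·n = (174/5, -114, -167/5); the reflection is 2F − P = (188/5, -113, -169/5).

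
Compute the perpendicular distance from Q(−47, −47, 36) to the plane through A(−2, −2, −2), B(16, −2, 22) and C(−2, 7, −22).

AB = (18, 0, 24) and AC = (0, 9, −20), so a normal is n = AB × AC = (−216, 360, 162).
Then n·(−47, −47, 36) − (−612) = −324.
|n| = √(46656 + 129600 + 26244) = 450, so the distance is |-324|/450 = 18/25.

18/25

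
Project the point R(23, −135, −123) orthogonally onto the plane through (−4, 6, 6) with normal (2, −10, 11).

(113/5, -133, -626/5)

The perpendicular from R has direction n = (2, −10, 11): r = (23, −135, −123) + t(2, −10, 11).
Substitute into the plane: n·(R + tn) = -2 gives 43 + 225t = -2, so t = -1/5.
Foot = (23, −135, −123) + (-1/5)·(2, −10, 11) = (113/5, −133, −626/5).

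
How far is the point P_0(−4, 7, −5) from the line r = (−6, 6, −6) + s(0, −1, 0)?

Direction vector d = (0, −1, 0).
AP = (2, 1, 1), and AP × d = (1, 0, −2).
|AP × d|² = 5 and |d|² = 1, so the distance is √5.

√5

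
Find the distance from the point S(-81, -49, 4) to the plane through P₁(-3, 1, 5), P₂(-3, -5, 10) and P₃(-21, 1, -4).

22/√70

P₁P₂ = (0, -6, 5) and P₁P₃ = (-18, 0, -9), so a normal is n = P₁P₂ × P₁P₃ = (54, -90, -108).
n = (54, -90, -108); n·P − (-792) = 396; |n| = 18√70; distance = 396/(18√70) = 22/√70.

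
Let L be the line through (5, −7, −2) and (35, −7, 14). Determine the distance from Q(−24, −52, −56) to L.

A direction vector is d = (30, 0, 16).
AP = (−29, −45, −54), and AP × d = (−720, −1156, 1350).
|AP × d|² = 3677236 and |d|² = 1156, so the distance is √(3677236/1156) = √3181.

√3181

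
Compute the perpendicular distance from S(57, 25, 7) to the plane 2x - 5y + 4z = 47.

Normal vector n = (2, -5, 4), and n·(57, 25, 7) - 47 = -30.
|n| = √(4 + 25 + 16) = 3√5, so the distance is |-30|/(3√5) = 2√5.

2√5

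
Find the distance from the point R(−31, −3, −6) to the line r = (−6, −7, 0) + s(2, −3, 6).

√481

Direction vector d = (2, −3, 6).
AP = (−25, 4, −6), and AP × d = (6, 138, 67).
|AP × d|² = 23569 and |d|² = 49, so the distance is √(23569/49) = √481.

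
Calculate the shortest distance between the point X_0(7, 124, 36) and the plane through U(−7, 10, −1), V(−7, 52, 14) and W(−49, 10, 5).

8/5

UV = (0, 42, 15) and UW = (−42, 0, 6), so a normal is n = UV × UW = (252, −630, 1764).
n = (252, −630, 1764); n·P − (-9828) = -3024; |n| = 1890; distance = 3024/1890 = 8/5.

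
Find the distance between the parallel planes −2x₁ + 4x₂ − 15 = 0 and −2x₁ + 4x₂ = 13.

√5/5

With common normal n = (−2, 4, 0) (|n| = 2√5), the distance is |15 − 13|/|n| = 2/(2√5) = 1/√5.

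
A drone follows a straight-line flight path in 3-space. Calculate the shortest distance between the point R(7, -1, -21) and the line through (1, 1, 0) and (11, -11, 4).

A direction vector is d = (10, -12, 4).
AP = (6, -2, -21), and AP × d = (-260, -234, -52).
|AP × d|² = 125060 and |d|² = 260, so the distance is √(125060/260) = √481.

√481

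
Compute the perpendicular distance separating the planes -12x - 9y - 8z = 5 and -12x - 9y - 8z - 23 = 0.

With common normal n = (-12, -9, -8) (|n| = 17), the distance is |5 − 23|/|n| = 18/17.

18/17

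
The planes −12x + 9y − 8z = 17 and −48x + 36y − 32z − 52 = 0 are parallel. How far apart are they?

4/17

Divide the second equation by 4 to match normals: −12x + 9y − 8z = 13.
With common normal n = (−12, 9, −8) (|n| = 17), the distance is |17 − 13|/|n| = 4/17.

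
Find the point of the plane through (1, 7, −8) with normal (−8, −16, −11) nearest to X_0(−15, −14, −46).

n = (−8, −16, −11), |n|² = 441, and n·X_0 − (-32) = 882.
t = 882/441 = 2, so the foot is X_0 − t·n = (−15, −14, −46) − 2·(−8, −16, −11) = (1, 18, −24).

(1, 18, -24)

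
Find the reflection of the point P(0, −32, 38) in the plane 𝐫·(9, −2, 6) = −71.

With n = (9, −2, 6), the signed offset is (n·P − (-71))/|n|² = 363/121 = 3.
P' = P − 2t·n = (0, −32, 38) − 6·(9, −2, 6) = (−54, −20, 2).

(-54, -20, 2)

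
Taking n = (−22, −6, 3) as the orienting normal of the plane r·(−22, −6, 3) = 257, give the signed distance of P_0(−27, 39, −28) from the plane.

n·P_0 − 257 = 19.
|n| = 23, so the signed distance is 19/23.

19/23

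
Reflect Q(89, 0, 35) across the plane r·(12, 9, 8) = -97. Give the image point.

(-31, -90, -45)

n = (12, 9, 8), |n|² = 289, n·Q − (-97) = 1445, so t = 1445/289 = 5.
Foot F = Q − 5·n = (29, -45, -5); the reflection is 2F − Q = (-31, -90, -45).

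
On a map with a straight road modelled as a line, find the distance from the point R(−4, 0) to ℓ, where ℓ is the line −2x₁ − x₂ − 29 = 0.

21/√5

The normal to the line is n = (−2, −1) with |n| = √5.
|n·R − 29| = |8 − 29| = 21, so the distance is 21/√5.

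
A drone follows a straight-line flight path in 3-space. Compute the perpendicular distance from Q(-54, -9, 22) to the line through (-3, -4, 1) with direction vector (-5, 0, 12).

√1546

Direction vector d = (-5, 0, 12).
AP = (-51, -5, 21); AP·d = 507, |AP|² = 3067, |d|² = 169.
distance² = |AP|² − (AP·d)²/|d|² = 3067 − 257049/169 = 1546, so the distance is √1546.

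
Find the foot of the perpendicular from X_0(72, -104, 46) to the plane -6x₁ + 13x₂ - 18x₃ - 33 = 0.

The perpendicular from X_0 has direction n = (-6, 13, -18): r = (72, -104, 46) + μ(-6, 13, -18).
Substitute into the plane: n·(X_0 + μn) = 33 gives -2612 + 529μ = 33, so μ = 5.
Foot = (72, -104, 46) + 5·(-6, 13, -18) = (42, -39, -44).

(42, -39, -44)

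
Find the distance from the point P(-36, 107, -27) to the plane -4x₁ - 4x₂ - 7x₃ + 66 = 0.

29/9

d = |(-4)·(-36) + (-4)·107 + (-7)·(-27) − (-66)| / √(16 + 16 + 49) = |-29| / 9 = 29/9.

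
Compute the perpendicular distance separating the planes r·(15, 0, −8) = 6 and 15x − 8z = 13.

7/17

With common normal n = (15, 0, −8) (|n| = 17), the distance is |6 − 13|/|n| = 7/17.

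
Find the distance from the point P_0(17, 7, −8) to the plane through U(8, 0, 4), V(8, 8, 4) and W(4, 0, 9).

3√41/41

UV = (0, 8, 0) and UW = (−4, 0, 5), so a normal is n = UV × UW = (40, 0, 32).
Then n·(17, 7, −8) − 448 = −24.
|n| = √(1600 + 0 + 1024) = 8√41, so the distance is |-24|/(8√41) = 3/√41.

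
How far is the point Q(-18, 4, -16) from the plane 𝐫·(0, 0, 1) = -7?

9

Normal vector n = (0, 0, 1), and n·(-18, 4, -16) - (-7) = -9.
|n| = √(0 + 0 + 1) = 1, so the distance is |-9|/1 = 9.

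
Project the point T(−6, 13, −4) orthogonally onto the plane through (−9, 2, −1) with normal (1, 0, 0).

The perpendicular from T has direction n = (1, 0, 0): r = (−6, 13, −4) + μ(1, 0, 0).
Substitute into the plane: n·(T + μn) = -9 gives -6 + 1μ = -9, so μ = -3.
Foot = (−6, 13, −4) + (-3)·(1, 0, 0) = (−9, 13, −4).

(-9, 13, -4)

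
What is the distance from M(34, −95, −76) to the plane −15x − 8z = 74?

24/17

d = |(-15)·34 + (-8)·(-76) − 74| / √(225 + 0 + 64) = |24| / 17 = 24/17.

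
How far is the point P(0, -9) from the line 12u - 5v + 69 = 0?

114/13

d = |12·0 + (-5)·(-9) − (-69)| / √(144 + 25) = |114|/13 = 114/13.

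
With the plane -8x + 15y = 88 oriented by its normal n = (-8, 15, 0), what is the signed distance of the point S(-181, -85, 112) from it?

5

n·S − 88 = 85.
|n| = 17, so the signed distance is 85/17 = 5.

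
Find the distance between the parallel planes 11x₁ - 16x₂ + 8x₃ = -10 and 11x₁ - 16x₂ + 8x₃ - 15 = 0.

With common normal n = (11, -16, 8) (|n| = 21), the distance is |(-10) − 15|/|n| = 25/21.

25/21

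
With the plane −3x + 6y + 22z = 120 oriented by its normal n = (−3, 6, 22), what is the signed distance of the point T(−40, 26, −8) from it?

n·T − 120 = -20.
|n| = 23, so the signed distance is -20/23.

-20/23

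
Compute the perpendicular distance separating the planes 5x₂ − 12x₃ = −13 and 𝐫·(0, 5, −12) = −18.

With common normal n = (0, 5, −12) (|n| = 13), the distance is |(-13) − (-18)|/|n| = 5/13.

5/13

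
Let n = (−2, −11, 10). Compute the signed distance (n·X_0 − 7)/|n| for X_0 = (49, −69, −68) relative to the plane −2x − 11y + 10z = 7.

n·X_0 − 7 = -26.
|n| = 15, so the signed distance is -26/15.

-26/15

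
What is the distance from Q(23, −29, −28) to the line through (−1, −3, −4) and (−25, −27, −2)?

2√457

A direction vector is d = (−24, −24, 2).
AP = (24, −26, −24); AP·d = 0, |AP|² = 1828, |d|² = 1156.
distance² = |AP|² − (AP·d)²/|d|² = 1828 − 0/1156 = 1828, so the distance is 2√457.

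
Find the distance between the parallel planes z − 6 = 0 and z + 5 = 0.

Both planes have normal n = (0, 0, 1), |n| = 1. Any point on the first plane is at distance |(-5) − 6|/|n| = 11/1 = 11 from the second.

11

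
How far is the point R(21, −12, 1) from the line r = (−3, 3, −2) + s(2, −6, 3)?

3√41

Direction vector d = (2, −6, 3).
AP = (24, −15, 3), and AP × d = (−27, −66, −114).
|AP × d|² = 18081 and |d|² = 49, so the distance is √(18081/49) = √369 = 3√41.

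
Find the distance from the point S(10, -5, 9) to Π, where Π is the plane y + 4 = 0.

1

d = |1·(-5) − (-4)| / √(0 + 1 + 0) = |-1| / 1 = 1.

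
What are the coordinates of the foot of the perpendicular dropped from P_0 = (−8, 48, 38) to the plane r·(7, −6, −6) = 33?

(27, 18, 8)

The perpendicular from P_0 has direction n = (7, −6, −6): r = (−8, 48, 38) + μ(7, −6, −6).
Substitute into the plane: n·(P_0 + μn) = 33 gives -572 + 121μ = 33, so μ = 5.
Foot = (−8, 48, 38) + 5·(7, −6, −6) = (27, 18, 8).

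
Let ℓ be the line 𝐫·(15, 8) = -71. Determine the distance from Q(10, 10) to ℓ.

The normal to the line is n = (15, 8) with |n| = 17.
|n·Q − (-71)| = |230 − (-71)| = 301, so the distance is 301/17.

301/17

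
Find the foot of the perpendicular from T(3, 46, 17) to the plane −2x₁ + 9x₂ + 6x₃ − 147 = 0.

(9, 19, -1)

n = (−2, 9, 6), |n|² = 121, and n·T − 147 = 363.
t = 363/121 = 3, so the foot is T − t·n = (3, 46, 17) − 3·(−2, 9, 6) = (9, 19, −1).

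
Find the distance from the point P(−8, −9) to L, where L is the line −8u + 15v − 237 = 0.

d = |(-8)·(-8) + 15·(-9) − 237| / √(64 + 225) = |-308|/17 = 308/17.

308/17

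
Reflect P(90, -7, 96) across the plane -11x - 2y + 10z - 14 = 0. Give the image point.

n = (-11, -2, 10), |n|² = 225, n·P − 14 = -30, so t = -30/225 = -2/15.
Foot F = P − (-2/15)·n = (1328/15, -109/15, 292/3); the reflection is 2F − P = (1306/15, -113/15, 296/3).

(1306/15, -113/15, 296/3)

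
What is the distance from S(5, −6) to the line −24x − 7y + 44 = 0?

The normal to the line is n = (−24, −7) with |n| = 25.
|n·S − (-44)| = |-78 − (-44)| = 34, so the distance is 34/25.

34/25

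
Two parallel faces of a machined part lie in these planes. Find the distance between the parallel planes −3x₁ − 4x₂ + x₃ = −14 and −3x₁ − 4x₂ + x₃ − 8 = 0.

22/√26

With common normal n = (−3, −4, 1) (|n| = √26), the distance is |(-14) − 8|/|n| = 22/√26 = 11√26/13.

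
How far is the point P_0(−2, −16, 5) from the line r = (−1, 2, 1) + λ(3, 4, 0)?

Direction vector d = (3, 4, 0).
AP = (−1, −18, 4), and AP × d = (−16, 12, 50).
|AP × d|² = 2900 and |d|² = 25, so the distance is √(2900/25) = √116 = 2√29.

2√29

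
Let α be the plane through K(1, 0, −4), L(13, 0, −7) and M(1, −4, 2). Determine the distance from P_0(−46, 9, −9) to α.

13/√53

KL = (12, 0, −3) and KM = (0, −4, 6), so a normal is n = KL × KM = (−12, −72, −48).
Then n·(−46, 9, −9) − 180 = 156.
|n| = √(144 + 5184 + 2304) = 12√53, so the distance is |156|/(12√53) = 13√53/53.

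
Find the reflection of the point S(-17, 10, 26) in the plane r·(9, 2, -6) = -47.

n = (9, 2, -6), |n|² = 121, n·S − (-47) = -242, so t = -242/121 = -2.
Foot F = S − (-2)·n = (1, 14, 14); the reflection is 2F − S = (19, 18, 2).

(19, 18, 2)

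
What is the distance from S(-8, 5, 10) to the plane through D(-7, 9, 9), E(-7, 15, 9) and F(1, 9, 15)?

DE = (0, 6, 0) and DF = (8, 0, 6), so a normal is n = DE × DF = (36, 0, -48).
Then n·(-8, 5, 10) - (-684) = -84.
|n| = √(1296 + 0 + 2304) = 60, so the distance is |-84|/60 = 7/5.

7/5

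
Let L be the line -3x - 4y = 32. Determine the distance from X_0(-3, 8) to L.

11

d = |(-3)·(-3) + (-4)·8 − 32| / √(9 + 16) = |-55|/5 = 11.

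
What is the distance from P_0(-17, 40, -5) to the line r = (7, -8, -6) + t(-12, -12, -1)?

36√2

Direction vector d = (-12, -12, -1).
AP = (-24, 48, 1); AP·d = -289, |AP|² = 2881, |d|² = 289.
distance² = |AP|² − (AP·d)²/|d|² = 2881 − 83521/289 = 2592, so the distance is 36√2.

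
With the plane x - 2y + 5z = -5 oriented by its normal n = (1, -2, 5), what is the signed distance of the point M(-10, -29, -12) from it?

-7√30/30

n·M − (-5) = -7.
|n| = √30, so the signed distance is -7√30/30.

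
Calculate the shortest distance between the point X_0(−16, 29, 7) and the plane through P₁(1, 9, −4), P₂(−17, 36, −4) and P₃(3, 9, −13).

P₁P₂ = (−18, 27, 0) and P₁P₃ = (2, 0, −9), so a normal is n = P₁P₂ × P₁P₃ = (−243, −162, −54).
d = |(-243)·(-16) + (-162)·29 + (-54)·7 − (-1485)| / √(59049 + 26244 + 2916) = |297| / 297 = 1.

1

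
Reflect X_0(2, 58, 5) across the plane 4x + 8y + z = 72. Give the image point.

n = (4, 8, 1), |n|² = 81, n·X_0 − 72 = 405, so t = 405/81 = 5.
Foot F = X_0 − 5·n = (−18, 18, 0); the reflection is 2F − X_0 = (−38, −22, −5).

(-38, -22, -5)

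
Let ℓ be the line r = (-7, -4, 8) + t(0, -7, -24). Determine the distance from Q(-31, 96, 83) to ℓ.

Direction vector d = (0, -7, -24).
AP = (-24, 100, 75); AP·d = -2500, |AP|² = 16201, |d|² = 625.
distance² = |AP|² − (AP·d)²/|d|² = 16201 − 6250000/625 = 6201, so the distance is 3√689.

3√689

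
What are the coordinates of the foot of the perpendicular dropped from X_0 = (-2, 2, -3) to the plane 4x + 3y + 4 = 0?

(-58/25, 44/25, -3)

The perpendicular from X_0 has direction n = (4, 3, 0): r = (-2, 2, -3) + λ(4, 3, 0).
Substitute into the plane: n·(X_0 + λn) = -4 gives -2 + 25λ = -4, so λ = -2/25.
Foot = (-2, 2, -3) + (-2/25)·(4, 3, 0) = (-58/25, 44/25, -3).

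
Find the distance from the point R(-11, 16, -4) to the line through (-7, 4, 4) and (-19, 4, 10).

4√14

A direction vector is d = (-12, 0, 6).
AP = (-4, 12, -8); AP·d = 0, |AP|² = 224, |d|² = 180.
distance² = |AP|² − (AP·d)²/|d|² = 224 − 0/180 = 224, so the distance is 4√14.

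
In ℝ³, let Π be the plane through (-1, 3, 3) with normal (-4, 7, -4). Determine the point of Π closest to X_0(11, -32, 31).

(-9, 3, 11)

n = (-4, 7, -4), |n|² = 81, and n·X_0 − 13 = -405.
t = -405/81 = -5, so the foot is X_0 − t·n = (11, -32, 31) − (-5)·(-4, 7, -4) = (-9, 3, 11).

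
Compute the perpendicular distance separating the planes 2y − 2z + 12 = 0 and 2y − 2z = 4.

Both planes have normal n = (0, 2, −2), |n| = 2√2. Any point on the first plane is at distance |4 − (-12)|/|n| = 16/(2√2) = 4√2 from the second.

4√2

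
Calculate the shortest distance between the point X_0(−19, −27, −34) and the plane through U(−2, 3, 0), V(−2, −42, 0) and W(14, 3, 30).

UV = (0, −45, 0) and UW = (16, 0, 30), so a normal is n = UV × UW = (−1350, 0, 720).
n = (−1350, 0, 720); n·P − 2700 = -1530; |n| = 1530; distance = 1530/1530 = 1.

1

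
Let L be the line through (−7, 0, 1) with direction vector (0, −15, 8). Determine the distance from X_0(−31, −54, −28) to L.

Direction vector d = (0, −15, 8).
AP = (−24, −54, −29); AP·d = 578, |AP|² = 4333, |d|² = 289.
distance² = |AP|² − (AP·d)²/|d|² = 4333 − 334084/289 = 3177, so the distance is 3√353.

3√353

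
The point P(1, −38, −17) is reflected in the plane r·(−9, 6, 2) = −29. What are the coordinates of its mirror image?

With n = (−9, 6, 2), the signed offset is (n·P − (-29))/|n|² = -242/121 = -2.
P' = P − 2t·n = (1, −38, −17) − (-4)·(−9, 6, 2) = (−35, −14, −9).

(-35, -14, -9)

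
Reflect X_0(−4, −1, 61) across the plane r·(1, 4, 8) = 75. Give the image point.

With n = (1, 4, 8), the signed offset is (n·X_0 − 75)/|n|² = 405/81 = 5.
X_0' = X_0 − 2t·n = (−4, −1, 61) − 10·(1, 4, 8) = (−14, −41, −19).

(-14, -41, -19)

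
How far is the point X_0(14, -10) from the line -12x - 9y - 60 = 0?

46/5

The normal to the line is n = (-12, -9) with |n| = 15.
|n·X_0 − 60| = |-78 − 60| = 138, so the distance is 138/15 = 46/5.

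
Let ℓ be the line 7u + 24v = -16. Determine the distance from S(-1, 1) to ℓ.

33/25

d = |7·(-1) + 24·1 − (-16)| / √(49 + 576) = |33|/25 = 33/25.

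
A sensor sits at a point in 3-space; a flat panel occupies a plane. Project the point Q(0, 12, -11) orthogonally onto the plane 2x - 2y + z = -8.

The perpendicular from Q has direction n = (2, -2, 1): r = (0, 12, -11) + λ(2, -2, 1).
Substitute into the plane: n·(Q + λn) = -8 gives -35 + 9λ = -8, so λ = 3.
Foot = (0, 12, -11) + 3·(2, -2, 1) = (6, 6, -8).

(6, 6, -8)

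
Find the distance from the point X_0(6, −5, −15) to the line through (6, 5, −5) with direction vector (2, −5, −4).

Direction vector d = (2, −5, −4).
AP = (0, −10, −10); AP·d = 90, |AP|² = 200, |d|² = 45.
distance² = |AP|² − (AP·d)²/|d|² = 200 − 8100/45 = 20, so the distance is 2√5.

2√5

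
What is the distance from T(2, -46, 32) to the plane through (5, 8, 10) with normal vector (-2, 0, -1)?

The plane has equation n·(r − (5, 8, 10)) = 0, i.e. n·r = -20.
Then n·(2, -46, 32) - (-20) = -16.
|n| = √(4 + 0 + 1) = √5, so the distance is |-16|/√5 = 16√5/5.

16√5/5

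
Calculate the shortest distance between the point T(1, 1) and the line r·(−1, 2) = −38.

The normal to the line is n = (−1, 2) with |n| = √5.
|n·T − (-38)| = |1 − (-38)| = 39, so the distance is 39/√5.

39√5/5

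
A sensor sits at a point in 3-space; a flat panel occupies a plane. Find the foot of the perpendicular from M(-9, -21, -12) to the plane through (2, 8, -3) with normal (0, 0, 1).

n = (0, 0, 1), |n|² = 1, and n·M − (-3) = -9.
t = -9/1 = -9, so the foot is M − t·n = (-9, -21, -12) − (-9)·(0, 0, 1) = (-9, -21, -3).

(-9, -21, -3)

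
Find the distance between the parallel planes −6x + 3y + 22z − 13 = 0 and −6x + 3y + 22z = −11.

With common normal n = (−6, 3, 22) (|n| = 23), the distance is |13 − (-11)|/|n| = 24/23.

24/23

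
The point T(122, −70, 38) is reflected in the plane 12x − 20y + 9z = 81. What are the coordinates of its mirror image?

(2, 130, -52)

With n = (12, −20, 9), the signed offset is (n·T − 81)/|n|² = 3125/625 = 5.
T' = T − 2t·n = (122, −70, 38) − 10·(12, −20, 9) = (2, 130, −52).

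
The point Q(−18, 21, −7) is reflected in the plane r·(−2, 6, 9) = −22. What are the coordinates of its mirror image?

(-14, 9, -25)

n = (−2, 6, 9), |n|² = 121, n·Q − (-22) = 121, so t = 121/121 = 1.
Foot F = Q − 1·n = (−16, 15, −16); the reflection is 2F − Q = (−14, 9, −25).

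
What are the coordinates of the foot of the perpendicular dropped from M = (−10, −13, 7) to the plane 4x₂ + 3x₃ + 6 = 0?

The perpendicular from M has direction n = (0, 4, 3): r = (−10, −13, 7) + t(0, 4, 3).
Substitute into the plane: n·(M + tn) = -6 gives -31 + 25t = -6, so t = 1.
Foot = (−10, −13, 7) + 1·(0, 4, 3) = (−10, −9, 10).

(-10, -9, 10)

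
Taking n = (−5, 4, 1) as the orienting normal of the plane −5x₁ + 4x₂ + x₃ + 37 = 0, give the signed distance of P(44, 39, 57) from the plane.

30/√42

n·P − (-37) = 30.
|n| = √42, so the signed distance is 30/√42.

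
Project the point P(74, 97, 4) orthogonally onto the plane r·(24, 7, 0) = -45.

(-22, 69, 4)

The perpendicular from P has direction n = (24, 7, 0): r = (74, 97, 4) + t(24, 7, 0).
Substitute into the plane: n·(P + tn) = -45 gives 2455 + 625t = -45, so t = -4.
Foot = (74, 97, 4) + (-4)·(24, 7, 0) = (-22, 69, 4).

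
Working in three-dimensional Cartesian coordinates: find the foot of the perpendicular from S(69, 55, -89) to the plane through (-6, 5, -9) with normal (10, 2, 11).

(211/3, 829/15, -1313/15)

n = (10, 2, 11), |n|² = 225, and n·S − (-149) = -30.
t = -30/225 = -2/15, so the foot is S − t·n = (69, 55, -89) − (-2/15)·(10, 2, 11) = (211/3, 829/15, -1313/15).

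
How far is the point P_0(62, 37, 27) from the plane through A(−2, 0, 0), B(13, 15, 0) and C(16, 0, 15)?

AB = (15, 15, 0) and AC = (18, 0, 15), so a normal is n = AB × AC = (225, −225, −270).
Then n·(62, 37, 27) − (−450) = −1215.
|n| = √(50625 + 50625 + 72900) = 45√86, so the distance is |-1215|/(45√86) = 27/√86.

27/√86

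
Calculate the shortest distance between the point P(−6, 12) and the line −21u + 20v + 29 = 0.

d = |(-21)·(-6) + 20·12 − (-29)| / √(441 + 400) = |395|/29 = 395/29.

395/29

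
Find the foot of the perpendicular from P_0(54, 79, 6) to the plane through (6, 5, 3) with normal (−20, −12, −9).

The perpendicular from P_0 has direction n = (−20, −12, −9): r = (54, 79, 6) + t(−20, −12, −9).
Substitute into the plane: n·(P_0 + tn) = -207 gives -2082 + 625t = -207, so t = 3.
Foot = (54, 79, 6) + 3·(−20, −12, −9) = (−6, 43, −21).

(-6, 43, -21)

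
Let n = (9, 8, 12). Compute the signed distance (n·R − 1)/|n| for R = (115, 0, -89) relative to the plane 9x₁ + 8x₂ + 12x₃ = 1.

n·R − 1 = -34.
|n| = 17, so the signed distance is -34/17 = -2.

-2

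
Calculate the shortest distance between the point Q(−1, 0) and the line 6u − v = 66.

d = |6·(-1) + (-1)·0 − 66| / √(36 + 1) = |-72|/√37 = 72√37/37.

72√37/37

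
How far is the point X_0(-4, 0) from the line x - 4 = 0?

d = |1·(-4) + 0·0 − 4| / √(1 + 0) = |-8|/1 = 8.

8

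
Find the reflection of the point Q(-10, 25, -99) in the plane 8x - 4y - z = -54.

With n = (8, -4, -1), the signed offset is (n·Q − (-54))/|n|² = -27/81 = -1/3.
Q' = Q − 2t·n = (-10, 25, -99) − (-2/3)·(8, -4, -1) = (-14/3, 67/3, -299/3).

(-14/3, 67/3, -299/3)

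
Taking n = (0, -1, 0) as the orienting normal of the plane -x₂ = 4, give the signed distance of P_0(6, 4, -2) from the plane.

n·P_0 − 4 = -8.
|n| = 1, so the signed distance is -8/1 = -8.

-8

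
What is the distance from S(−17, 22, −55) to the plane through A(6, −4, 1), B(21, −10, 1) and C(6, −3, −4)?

AB = (15, −6, 0) and AC = (0, 1, −5), so a normal is n = AB × AC = (30, 75, 15).
Then n·(−17, 22, −55) − (−105) = 420.
|n| = √(900 + 5625 + 225) = 15√30, so the distance is |420|/(15√30) = 14√30/15.

28/√30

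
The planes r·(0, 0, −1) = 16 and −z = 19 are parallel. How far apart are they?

3

Both planes have normal n = (0, 0, −1), |n| = 1. Any point on the first plane is at distance |19 − 16|/|n| = 3/1 = 3 from the second.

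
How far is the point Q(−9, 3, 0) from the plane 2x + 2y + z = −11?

Normal vector n = (2, 2, 1), and n·(−9, 3, 0) − (−11) = −1.
|n| = √(4 + 4 + 1) = 3, so the distance is |-1|/3 = 1/3.

1/3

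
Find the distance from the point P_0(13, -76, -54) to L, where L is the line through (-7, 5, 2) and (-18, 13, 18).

√3041

A direction vector is d = (-11, 8, 16).
AP = (20, -81, -56), and AP × d = (-848, 296, -731).
|AP × d|² = 1341081 and |d|² = 441, so the distance is √(1341081/441) = √3041.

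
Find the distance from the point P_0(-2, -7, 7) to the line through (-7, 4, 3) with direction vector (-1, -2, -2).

3√17

Direction vector d = (-1, -2, -2).
AP = (5, -11, 4); AP·d = 9, |AP|² = 162, |d|² = 9.
distance² = |AP|² − (AP·d)²/|d|² = 162 − 81/9 = 153, so the distance is 3√17.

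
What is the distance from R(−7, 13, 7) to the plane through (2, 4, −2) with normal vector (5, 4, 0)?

The plane has equation n·(r − (2, 4, −2)) = 0, i.e. n·r = 26.
Then n·(−7, 13, 7) − 26 = −9.
|n| = √(25 + 16 + 0) = √41, so the distance is |-9|/√41 = 9/√41.

9√41/41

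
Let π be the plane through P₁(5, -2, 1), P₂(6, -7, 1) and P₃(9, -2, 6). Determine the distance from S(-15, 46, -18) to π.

24/√42

P₁P₂ = (1, -5, 0) and P₁P₃ = (4, 0, 5), so a normal is n = P₁P₂ × P₁P₃ = (-25, -5, 20).
Then n·(-15, 46, -18) - (-95) = -120.
|n| = √(625 + 25 + 400) = 5√42, so the distance is |-120|/(5√42) = 4√42/7.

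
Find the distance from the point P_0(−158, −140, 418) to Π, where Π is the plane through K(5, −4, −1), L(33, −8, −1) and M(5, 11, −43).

9

KL = (28, −4, 0) and KM = (0, 15, −42), so a normal is n = KL × KM = (168, 1176, 420).
n = (168, 1176, 420); n·P − (-4284) = -11340; |n| = 1260; distance = 11340/1260 = 9.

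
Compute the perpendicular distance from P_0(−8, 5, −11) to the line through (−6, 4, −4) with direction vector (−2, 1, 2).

3√5

Direction vector d = (−2, 1, 2).
AP = (−2, 1, −7); AP·d = -9, |AP|² = 54, |d|² = 9.
distance² = |AP|² − (AP·d)²/|d|² = 54 − 81/9 = 45, so the distance is 3√5.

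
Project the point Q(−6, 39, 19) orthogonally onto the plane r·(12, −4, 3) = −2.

(6, 35, 22)

n = (12, −4, 3), |n|² = 169, and n·Q − (-2) = -169.
t = -169/169 = -1, so the foot is Q − t·n = (−6, 39, 19) − (-1)·(12, −4, 3) = (6, 35, 22).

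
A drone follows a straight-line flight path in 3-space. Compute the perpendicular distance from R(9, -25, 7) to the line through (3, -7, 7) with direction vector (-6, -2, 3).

Direction vector d = (-6, -2, 3).
AP = (6, -18, 0); AP·d = 0, |AP|² = 360, |d|² = 49.
distance² = |AP|² − (AP·d)²/|d|² = 360 − 0/49 = 360, so the distance is 6√10.

6√10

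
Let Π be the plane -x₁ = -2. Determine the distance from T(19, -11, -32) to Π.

17

n = (-1, 0, 0); n·P − (-2) = -17; |n| = 1; distance = 17/1 = 17.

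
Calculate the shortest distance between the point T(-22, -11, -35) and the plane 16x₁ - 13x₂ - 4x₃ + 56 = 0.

n = (16, -13, -4); n·P − (-56) = -13; |n| = 21; distance = 13/21.

13/21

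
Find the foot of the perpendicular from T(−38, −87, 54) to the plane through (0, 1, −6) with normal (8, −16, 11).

n = (8, −16, 11), |n|² = 441, and n·T − (-82) = 1764.
t = 1764/441 = 4, so the foot is T − t·n = (−38, −87, 54) − 4·(8, −16, 11) = (−70, −23, 10).

(-70, -23, 10)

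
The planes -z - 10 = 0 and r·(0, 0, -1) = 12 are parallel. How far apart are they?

Both planes have normal n = (0, 0, -1), |n| = 1. Any point on the first plane is at distance |12 − 10|/|n| = 2/1 = 2 from the second.

2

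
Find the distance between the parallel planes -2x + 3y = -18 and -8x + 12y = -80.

Divide the second equation by 4 to match normals: -2x + 3y = -20.
Both planes have normal n = (-2, 3, 0), |n| = √13. Any point on the first plane is at distance |(-20) − (-18)|/|n| = 2/√13 = 2√13/13 from the second.

2/√13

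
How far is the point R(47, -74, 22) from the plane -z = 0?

22

d = |(-1)·22 − 0| / √(0 + 0 + 1) = |-22| / 1 = 22.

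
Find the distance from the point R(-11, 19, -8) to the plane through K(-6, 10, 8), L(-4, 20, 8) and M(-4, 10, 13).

√30/15

KL = (2, 10, 0) and KM = (2, 0, 5), so a normal is n = KL × KM = (50, -10, -20).
Then n·(-11, 19, -8) - (-560) = -20.
|n| = √(2500 + 100 + 400) = 10√30, so the distance is |-20|/(10√30) = √30/15.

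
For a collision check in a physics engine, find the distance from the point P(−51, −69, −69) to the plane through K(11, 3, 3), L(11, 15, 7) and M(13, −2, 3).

KL = (0, 12, 4) and KM = (2, −5, 0), so a normal is n = KL × KM = (20, 8, −24).
Then n·(−51, −69, −69) − 172 = −88.
|n| = √(400 + 64 + 576) = 4√65, so the distance is |-88|/(4√65) = 22/√65.

22/√65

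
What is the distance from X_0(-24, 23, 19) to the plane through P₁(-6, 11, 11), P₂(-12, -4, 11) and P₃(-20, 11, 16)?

P₁P₂ = (-6, -15, 0) and P₁P₃ = (-14, 0, 5), so a normal is n = P₁P₂ × P₁P₃ = (-75, 30, -210).
n = (-75, 30, -210); n·P − (-1530) = 30; |n| = 225; distance = 30/225 = 2/15.

2/15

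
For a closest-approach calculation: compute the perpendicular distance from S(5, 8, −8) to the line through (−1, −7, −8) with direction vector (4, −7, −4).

6√5

Direction vector d = (4, −7, −4).
AP = (6, 15, 0); AP·d = -81, |AP|² = 261, |d|² = 81.
distance² = |AP|² − (AP·d)²/|d|² = 261 − 6561/81 = 180, so the distance is 6√5.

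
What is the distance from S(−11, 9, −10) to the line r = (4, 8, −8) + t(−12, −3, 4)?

√61

Direction vector d = (−12, −3, 4).
AP = (−15, 1, −2); AP·d = 169, |AP|² = 230, |d|² = 169.
distance² = |AP|² − (AP·d)²/|d|² = 230 − 28561/169 = 61, so the distance is √61.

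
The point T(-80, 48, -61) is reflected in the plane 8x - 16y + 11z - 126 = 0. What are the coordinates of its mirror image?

With n = (8, -16, 11), the signed offset is (n·T − 126)/|n|² = -2205/441 = -5.
T' = T − 2t·n = (-80, 48, -61) − (-10)·(8, -16, 11) = (0, -112, 49).

(0, -112, 49)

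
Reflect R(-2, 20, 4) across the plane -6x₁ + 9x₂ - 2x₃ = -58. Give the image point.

With n = (-6, 9, -2), the signed offset is (n·R − (-58))/|n|² = 242/121 = 2.
R' = R − 2t·n = (-2, 20, 4) − 4·(-6, 9, -2) = (22, -16, 12).

(22, -16, 12)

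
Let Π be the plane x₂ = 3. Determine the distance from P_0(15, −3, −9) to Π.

6

Normal vector n = (0, 1, 0), and n·(15, −3, −9) − 3 = −6.
|n| = √(0 + 1 + 0) = 1, so the distance is |-6|/1 = 6.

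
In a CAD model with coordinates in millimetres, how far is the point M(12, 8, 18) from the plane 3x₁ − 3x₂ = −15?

9/√2

d = |3·12 + (-3)·8 − (-15)| / √(9 + 9 + 0) = |27| / (3√2) = 9/√2.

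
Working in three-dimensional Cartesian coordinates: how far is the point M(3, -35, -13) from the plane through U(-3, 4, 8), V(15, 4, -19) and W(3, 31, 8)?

UV = (18, 0, -27) and UW = (6, 27, 0), so a normal is n = UV × UW = (729, -162, 486).
d = |729·3 + (-162)·(-35) + 486·(-13) − 1053| / √(531441 + 26244 + 236196) = |486| / 891 = 6/11.

6/11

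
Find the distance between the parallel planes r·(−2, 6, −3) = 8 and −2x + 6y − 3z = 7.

1/7

Both planes have normal n = (−2, 6, −3), |n| = 7. Any point on the first plane is at distance |7 − 8|/|n| = 1/7 from the second.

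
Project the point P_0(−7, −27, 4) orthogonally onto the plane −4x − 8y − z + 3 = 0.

The perpendicular from P_0 has direction n = (−4, −8, −1): r = (−7, −27, 4) + μ(−4, −8, −1).
Substitute into the plane: n·(P_0 + μn) = -3 gives 240 + 81μ = -3, so μ = -3.
Foot = (−7, −27, 4) + (-3)·(−4, −8, −1) = (5, −3, 7).

(5, -3, 7)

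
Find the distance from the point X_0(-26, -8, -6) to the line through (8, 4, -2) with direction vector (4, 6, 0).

22

Direction vector d = (4, 6, 0).
AP = (-34, -12, -4), and AP × d = (24, -16, -156).
|AP × d|² = 25168 and |d|² = 52, so the distance is √(25168/52) = √484 = 22.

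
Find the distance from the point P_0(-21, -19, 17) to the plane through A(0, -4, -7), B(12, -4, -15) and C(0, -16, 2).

15/17

AB = (12, 0, -8) and AC = (0, -12, 9), so a normal is n = AB × AC = (-96, -108, -144).
Then n·(-21, -19, 17) - 1440 = 180.
|n| = √(9216 + 11664 + 20736) = 204, so the distance is |180|/204 = 15/17.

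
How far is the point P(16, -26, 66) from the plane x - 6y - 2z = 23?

17√41/41

d = |1·16 + (-6)·(-26) + (-2)·66 − 23| / √(1 + 36 + 4) = |17| / √41 = 17√41/41.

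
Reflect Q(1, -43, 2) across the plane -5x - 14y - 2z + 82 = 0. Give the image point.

(31, 41, 14)

n = (-5, -14, -2), |n|² = 225, n·Q − (-82) = 675, so t = 675/225 = 3.
Foot F = Q − 3·n = (16, -1, 8); the reflection is 2F − Q = (31, 41, 14).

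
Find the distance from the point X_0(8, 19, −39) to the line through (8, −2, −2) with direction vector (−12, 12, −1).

39

Direction vector d = (−12, 12, −1).
AP = (0, 21, −37); AP·d = 289, |AP|² = 1810, |d|² = 289.
distance² = |AP|² − (AP·d)²/|d|² = 1810 − 83521/289 = 1521, so the distance is 39.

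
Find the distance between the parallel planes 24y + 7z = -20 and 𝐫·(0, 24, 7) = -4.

Both planes have normal n = (0, 24, 7), |n| = 25. Any point on the first plane is at distance |(-4) − (-20)|/|n| = 16/25 from the second.

16/25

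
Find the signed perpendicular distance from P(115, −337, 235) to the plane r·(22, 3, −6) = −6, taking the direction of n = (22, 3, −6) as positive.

n·P − (-6) = 115.
|n| = 23, so the signed distance is 115/23 = 5.

5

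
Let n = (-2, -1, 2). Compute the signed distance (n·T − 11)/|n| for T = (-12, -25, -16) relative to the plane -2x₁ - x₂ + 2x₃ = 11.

2

n·T − 11 = 6.
|n| = 3, so the signed distance is 6/3 = 2.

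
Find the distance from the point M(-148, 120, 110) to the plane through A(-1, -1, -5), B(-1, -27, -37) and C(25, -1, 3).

AB = (0, -26, -32) and AC = (26, 0, 8), so a normal is n = AB × AC = (-208, -832, 676).
d = |(-208)·(-148) + (-832)·120 + 676·110 − (-2340)| / √(43264 + 692224 + 456976) = |7644| / 1092 = 7.

7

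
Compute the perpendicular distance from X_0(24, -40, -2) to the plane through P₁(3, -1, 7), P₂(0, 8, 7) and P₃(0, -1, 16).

P₁P₂ = (-3, 9, 0) and P₁P₃ = (-3, 0, 9), so a normal is n = P₁P₂ × P₁P₃ = (81, 27, 27).
n = (81, 27, 27); n·P − 405 = 405; |n| = 27√11; distance = 405/(27√11) = 15√11/11.

15/√11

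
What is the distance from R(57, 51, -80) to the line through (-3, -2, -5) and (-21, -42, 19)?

3√226

A direction vector is d = (-18, -40, 24).
AP = (60, 53, -75); AP·d = -5000, |AP|² = 12034, |d|² = 2500.
distance² = |AP|² − (AP·d)²/|d|² = 12034 − 25000000/2500 = 2034, so the distance is 3√226.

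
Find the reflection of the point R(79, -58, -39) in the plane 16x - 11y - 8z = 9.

(-81, 52, 41)

n = (16, -11, -8), |n|² = 441, n·R − 9 = 2205, so t = 2205/441 = 5.
Foot F = R − 5·n = (-1, -3, 1); the reflection is 2F − R = (-81, 52, 41).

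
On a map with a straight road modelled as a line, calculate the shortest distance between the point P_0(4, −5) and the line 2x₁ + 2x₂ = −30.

The normal to the line is n = (2, 2) with |n| = 2√2.
|n·P_0 − (-30)| = |-2 − (-30)| = 28, so the distance is 28/(2√2) = 7√2.

7√2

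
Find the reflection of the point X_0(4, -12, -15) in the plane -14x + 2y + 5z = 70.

n = (-14, 2, 5), |n|² = 225, n·X_0 − 70 = -225, so t = -225/225 = -1.
Foot F = X_0 − (-1)·n = (-10, -10, -10); the reflection is 2F − X_0 = (-24, -8, -5).

(-24, -8, -5)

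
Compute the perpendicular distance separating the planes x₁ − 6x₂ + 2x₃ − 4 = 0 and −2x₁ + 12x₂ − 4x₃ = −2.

3√41/41

Divide the second equation by -2 to match normals: x₁ − 6x₂ + 2x₃ = 1.
Both planes have normal n = (1, −6, 2), |n| = √41. Any point on the first plane is at distance |1 − 4|/|n| = 3/√41 from the second.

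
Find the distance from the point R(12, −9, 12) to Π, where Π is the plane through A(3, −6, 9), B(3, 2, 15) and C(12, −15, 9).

AB = (0, 8, 6) and AC = (9, −9, 0), so a normal is n = AB × AC = (54, 54, −72).
Then n·(12, −9, 12) − (−810) = 108.
|n| = √(2916 + 2916 + 5184) = 18√34, so the distance is |108|/(18√34) = 3√34/17.

3√34/17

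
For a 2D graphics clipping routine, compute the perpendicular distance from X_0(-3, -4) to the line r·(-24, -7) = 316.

216/25

The normal to the line is n = (-24, -7) with |n| = 25.
|n·X_0 − 316| = |100 − 316| = 216, so the distance is 216/25.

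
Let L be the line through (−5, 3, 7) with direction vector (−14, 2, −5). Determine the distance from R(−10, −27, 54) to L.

Direction vector d = (−14, 2, −5).
AP = (−5, −30, 47), and AP × d = (56, −683, −430).
|AP × d|² = 654525 and |d|² = 225, so the distance is √(654525/225) = √2909.

√2909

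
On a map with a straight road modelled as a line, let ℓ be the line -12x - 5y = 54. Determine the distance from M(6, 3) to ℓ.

141/13

d = |(-12)·6 + (-5)·3 − 54| / √(144 + 25) = |-141|/13 = 141/13.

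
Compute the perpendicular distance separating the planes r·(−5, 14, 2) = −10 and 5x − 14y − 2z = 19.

Divide the second equation by -1 to match normals: −5x + 14y + 2z = -19.
Both planes have normal n = (−5, 14, 2), |n| = 15. Any point on the first plane is at distance |(-19) − (-10)|/|n| = 9/15 = 3/5 from the second.

3/5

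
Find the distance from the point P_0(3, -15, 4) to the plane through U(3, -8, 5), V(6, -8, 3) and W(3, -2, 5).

3/√13

UV = (3, 0, -2) and UW = (0, 6, 0), so a normal is n = UV × UW = (12, 0, 18).
Then n·(3, -15, 4) - 126 = -18.
|n| = √(144 + 0 + 324) = 6√13, so the distance is |-18|/(6√13) = 3/√13.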